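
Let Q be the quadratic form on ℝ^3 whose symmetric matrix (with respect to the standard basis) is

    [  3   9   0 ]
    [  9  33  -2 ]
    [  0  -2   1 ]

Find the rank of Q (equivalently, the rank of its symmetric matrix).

Congruent diagonalization of A (simultaneous row and column reduction) yields pivots 3, 6, 1/3.
Counting signs: 3 positive.
The rank is the number of nonzero pivots: 3.

3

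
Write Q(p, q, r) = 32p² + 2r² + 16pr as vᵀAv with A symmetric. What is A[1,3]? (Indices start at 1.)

The coefficient of p·r in Q is 16. For a symmetric A this equals A[1,3] + A[3,1] = 2·A[1,3].
So A[1,3] = 16/2 = 8.

8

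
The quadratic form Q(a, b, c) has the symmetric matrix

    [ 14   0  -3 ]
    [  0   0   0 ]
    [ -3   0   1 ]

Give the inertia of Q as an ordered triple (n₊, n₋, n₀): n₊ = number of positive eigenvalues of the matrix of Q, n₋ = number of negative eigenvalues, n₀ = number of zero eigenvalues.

(2, 0, 1)

Symmetric row and column elimination reduces A to a congruent diagonal form with pivots 14, 0, 5/14.
So there are 2 positive, 1 zero pivots.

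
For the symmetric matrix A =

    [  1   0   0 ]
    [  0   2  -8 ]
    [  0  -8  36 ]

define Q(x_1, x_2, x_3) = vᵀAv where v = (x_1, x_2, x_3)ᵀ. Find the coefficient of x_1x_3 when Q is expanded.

The coefficient of x_1x_3 is A[1,3] + A[3,1] = 2·0 = 0.

0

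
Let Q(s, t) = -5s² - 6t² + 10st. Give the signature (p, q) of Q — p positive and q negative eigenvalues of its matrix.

The associated matrix is A = [[-5, 5], [5, -6]].
Row-reducing A symmetrically gives the diagonal entries -5, -1.
So there are 2 negative pivots.

(0, 2)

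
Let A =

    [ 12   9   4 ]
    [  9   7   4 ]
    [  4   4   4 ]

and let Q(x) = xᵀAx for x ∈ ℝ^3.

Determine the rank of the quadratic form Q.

Symmetric row and column elimination reduces A to a congruent diagonal form with pivots 12, 1/4, -4/3.
So there are 2 positive, 1 negative pivots.
The rank is the number of nonzero pivots: 3.

3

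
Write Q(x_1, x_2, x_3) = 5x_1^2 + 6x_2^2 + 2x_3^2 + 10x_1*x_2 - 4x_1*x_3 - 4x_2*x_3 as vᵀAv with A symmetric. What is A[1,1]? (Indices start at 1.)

The coefficient of x_1^2 in Q is 5, and that is exactly A[1,1].

5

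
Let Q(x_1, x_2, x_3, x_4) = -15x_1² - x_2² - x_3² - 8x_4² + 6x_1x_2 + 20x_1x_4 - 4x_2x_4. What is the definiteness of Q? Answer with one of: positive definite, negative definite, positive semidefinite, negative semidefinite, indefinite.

Write A = [[-15, 3, 0, 10], [3, -1, 0, -2], [0, 0, -1, 0], [10, -2, 0, -8]].
Applying the same elementary operations to the rows and columns of A produces a congruent diagonal matrix with entries -15, -2/5, -1, -4/3.
So there are 4 negative pivots.
Hence Q is negative definite.

negative definite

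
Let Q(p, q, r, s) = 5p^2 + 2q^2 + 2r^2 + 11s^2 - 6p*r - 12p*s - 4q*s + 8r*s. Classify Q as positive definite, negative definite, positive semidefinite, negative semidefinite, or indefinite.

positive definite

The symmetric matrix is A = [[5, 0, -3, -6], [0, 2, 0, -2], [-3, 0, 2, 4], [-6, -2, 4, 11]].
Symmetric row and column elimination reduces A to a congruent diagonal form with pivots 5, 2, 1/5, 1.
So there are 4 positive pivots.
Hence Q is positive definite.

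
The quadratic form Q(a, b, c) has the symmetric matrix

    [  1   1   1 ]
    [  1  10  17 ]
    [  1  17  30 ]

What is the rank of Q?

3

An LDLᵀ factorisation of A has diagonal entries 1, 9, 5/9.
Counting signs: 3 positive.
The rank is the number of nonzero pivots: 3.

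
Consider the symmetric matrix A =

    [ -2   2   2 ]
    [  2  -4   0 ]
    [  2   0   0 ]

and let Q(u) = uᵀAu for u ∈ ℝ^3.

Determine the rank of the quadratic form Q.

3

An LDLᵀ factorisation of A has diagonal entries -2, -2, 4.
That gives 1 positive, 2 negative pivots.
The rank is the number of nonzero pivots: 3.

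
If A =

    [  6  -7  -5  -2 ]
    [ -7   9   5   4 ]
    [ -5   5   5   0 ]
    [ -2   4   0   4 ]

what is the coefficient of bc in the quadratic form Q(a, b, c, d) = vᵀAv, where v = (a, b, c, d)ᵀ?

10

The coefficient of bc is A[2,3] + A[3,2] = 2·5 = 10.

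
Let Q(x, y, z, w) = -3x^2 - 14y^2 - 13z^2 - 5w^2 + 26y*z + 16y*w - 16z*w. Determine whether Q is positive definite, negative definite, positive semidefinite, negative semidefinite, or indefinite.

The symmetric matrix of Q is A = [[-3, 0, 0, 0], [0, -14, 13, 8], [0, 13, -13, -8], [0, 8, -8, -5]].
Leading principal minors: Δ_1 = -3, Δ_2 = 42, Δ_3 = -39, Δ_4 = 3.
The signs alternate starting with Δ_1 < 0, so by Sylvester's criterion Q is negative definite.

negative definite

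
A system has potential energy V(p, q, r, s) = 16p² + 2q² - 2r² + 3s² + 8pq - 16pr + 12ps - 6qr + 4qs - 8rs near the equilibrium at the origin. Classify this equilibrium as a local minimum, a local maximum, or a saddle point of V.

saddle point

The Hessian at the origin is H = [[32, 8, -16, 12], [8, 4, -6, 4], [-16, -6, -4, -8], [12, 4, -8, 6]].
Congruent diagonalization of H (simultaneous row and column reduction) yields pivots 32, 2, -14, 15/14.
Counting signs: 3 positive, 1 negative.
H is indefinite, so the origin is a saddle point.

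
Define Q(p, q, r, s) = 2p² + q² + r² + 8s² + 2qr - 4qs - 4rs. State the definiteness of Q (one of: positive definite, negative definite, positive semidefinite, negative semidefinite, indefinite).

The symmetric matrix is A = [[2, 0, 0, 0], [0, 1, 1, -2], [0, 1, 1, -2], [0, -2, -2, 8]].
Applying the same elementary operations to the rows and columns of A produces a congruent diagonal matrix with entries 2, 1, 0, 4.
So there are 3 positive, 1 zero pivots.
Hence Q is positive semidefinite.

positive semidefinite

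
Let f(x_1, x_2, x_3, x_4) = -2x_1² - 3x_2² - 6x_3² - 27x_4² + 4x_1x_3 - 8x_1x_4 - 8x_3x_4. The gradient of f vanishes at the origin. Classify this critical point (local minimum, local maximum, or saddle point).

The Hessian at the origin is H = [[-4, 0, 4, -8], [0, -6, 0, 0], [4, 0, -12, -8], [-8, 0, -8, -54]].
Congruent diagonalization of H (simultaneous row and column reduction) yields pivots -4, -6, -8, -6.
So there are 4 negative pivots.
H is negative definite, so the origin is a strict local maximum.

local maximum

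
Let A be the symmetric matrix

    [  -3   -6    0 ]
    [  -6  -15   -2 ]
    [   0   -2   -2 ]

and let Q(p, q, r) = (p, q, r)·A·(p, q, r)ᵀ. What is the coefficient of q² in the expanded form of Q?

The coefficient of q² is the diagonal entry A[2,2] = -15.

-15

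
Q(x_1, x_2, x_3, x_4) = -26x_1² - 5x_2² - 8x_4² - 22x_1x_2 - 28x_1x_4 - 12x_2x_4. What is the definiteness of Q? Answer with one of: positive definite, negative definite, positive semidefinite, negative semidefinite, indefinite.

negative semidefinite

The symmetric matrix is A = [[-26, -11, 0, -14], [-11, -5, 0, -6], [0, 0, 0, 0], [-14, -6, 0, -8]].
Symmetric row and column elimination reduces A to a congruent diagonal form with pivots -26, -9/26, 0, -4/9.
Counting signs: 3 negative, 1 zero.
Hence Q is negative semidefinite.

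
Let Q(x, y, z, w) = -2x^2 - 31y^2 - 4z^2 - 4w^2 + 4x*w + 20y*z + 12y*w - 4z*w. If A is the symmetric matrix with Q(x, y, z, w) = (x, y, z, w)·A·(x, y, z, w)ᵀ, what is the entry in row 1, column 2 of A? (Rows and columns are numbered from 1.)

0

The coefficient of x·y in Q is 0. For a symmetric A this equals A[1,2] + A[2,1] = 2·A[1,2].
So A[1,2] = 0/2 = 0.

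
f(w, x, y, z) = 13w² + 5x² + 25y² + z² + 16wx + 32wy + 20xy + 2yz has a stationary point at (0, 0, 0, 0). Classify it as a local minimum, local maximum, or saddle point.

local minimum

The Hessian at the origin is H = [[26, 16, 32, 0], [16, 10, 20, 0], [32, 20, 50, 2], [0, 0, 2, 2]].
Row-reducing H symmetrically gives the diagonal entries 26, 2/13, 10, 8/5.
So there are 4 positive pivots.
H is positive definite, so the origin is a strict local minimum.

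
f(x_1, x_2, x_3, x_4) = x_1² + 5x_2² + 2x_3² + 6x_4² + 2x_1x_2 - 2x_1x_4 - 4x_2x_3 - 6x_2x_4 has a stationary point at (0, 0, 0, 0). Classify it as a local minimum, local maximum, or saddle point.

The Hessian at the origin is H = [[2, 2, 0, -2], [2, 10, -4, -6], [0, -4, 4, 0], [-2, -6, 0, 12]].
Applying the same elementary operations to the rows and columns of H produces a congruent diagonal matrix with entries 2, 8, 2, 6.
That gives 4 positive pivots.
H is positive definite, so the origin is a strict local minimum.

local minimum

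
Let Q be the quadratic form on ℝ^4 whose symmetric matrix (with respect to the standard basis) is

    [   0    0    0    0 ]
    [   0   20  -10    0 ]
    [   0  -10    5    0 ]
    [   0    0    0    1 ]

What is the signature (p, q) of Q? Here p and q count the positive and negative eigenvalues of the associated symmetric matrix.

Row-reducing A symmetrically gives the diagonal entries 0, 20, 0, 1.
That gives 2 positive, 2 zero pivots.

(2, 0)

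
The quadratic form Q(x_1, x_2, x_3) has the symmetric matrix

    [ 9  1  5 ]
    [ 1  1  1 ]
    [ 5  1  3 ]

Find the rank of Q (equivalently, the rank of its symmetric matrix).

Applying the same elementary operations to the rows and columns of A produces a congruent diagonal matrix with entries 9, 8/9, 0.
So there are 2 positive, 1 zero pivots.
The rank is the number of nonzero pivots: 2.

2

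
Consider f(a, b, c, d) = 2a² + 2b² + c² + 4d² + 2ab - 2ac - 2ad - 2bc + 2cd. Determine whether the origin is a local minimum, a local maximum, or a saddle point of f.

local minimum

The Hessian at the origin is H = [[4, 2, -2, -2], [2, 4, -2, 0], [-2, -2, 2, 2], [-2, 0, 2, 8]].
Symmetric row and column elimination reduces H to a congruent diagonal form with pivots 4, 3, 2/3, 4.
So there are 4 positive pivots.
H is positive definite, so the origin is a strict local minimum.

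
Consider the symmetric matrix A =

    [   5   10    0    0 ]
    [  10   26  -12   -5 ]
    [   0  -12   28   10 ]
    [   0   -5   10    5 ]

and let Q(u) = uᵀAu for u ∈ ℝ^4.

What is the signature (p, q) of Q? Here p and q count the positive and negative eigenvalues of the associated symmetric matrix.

(4, 0)

Congruent diagonalization of A (simultaneous row and column reduction) yields pivots 5, 6, 4, 5/6.
So there are 4 positive pivots.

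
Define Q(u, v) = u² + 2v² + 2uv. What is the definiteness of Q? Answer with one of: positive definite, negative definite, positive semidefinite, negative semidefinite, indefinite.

The symmetric matrix of Q is [[1, 1], [1, 2]].
For the 2×2 matrix [[1, 1], [1, 2]]: det = 1·2 − (1)² = 1, trace = 3.
det > 0 so both eigenvalues share the sign of the trace; trace = 3 > 0 ⇒ both positive.

positive definite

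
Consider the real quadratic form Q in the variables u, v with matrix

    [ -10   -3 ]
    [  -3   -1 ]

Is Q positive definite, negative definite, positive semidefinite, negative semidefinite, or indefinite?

negative definite

For the 2×2 matrix [[-10, -3], [-3, -1]]: det = -10·-1 − (-3)² = 1, trace = -11.
det > 0 so both eigenvalues share the sign of the trace; trace = -11 < 0 ⇒ both negative.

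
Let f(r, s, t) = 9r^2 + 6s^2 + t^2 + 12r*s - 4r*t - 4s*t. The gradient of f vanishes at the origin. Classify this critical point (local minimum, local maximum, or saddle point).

local minimum

The Hessian at the origin is H = [[18, 12, -4], [12, 12, -4], [-4, -4, 2]].
Applying the same elementary operations to the rows and columns of H produces a congruent diagonal matrix with entries 18, 4, 2/3.
That gives 3 positive pivots.
H is positive definite, so the origin is a strict local minimum.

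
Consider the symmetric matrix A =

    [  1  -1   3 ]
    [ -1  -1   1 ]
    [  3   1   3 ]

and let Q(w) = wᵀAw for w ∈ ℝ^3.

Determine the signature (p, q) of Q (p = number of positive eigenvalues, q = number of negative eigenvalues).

Congruent diagonalization of A (simultaneous row and column reduction) yields pivots 1, -2, 2.
So there are 2 positive, 1 negative pivots.

(2, 1)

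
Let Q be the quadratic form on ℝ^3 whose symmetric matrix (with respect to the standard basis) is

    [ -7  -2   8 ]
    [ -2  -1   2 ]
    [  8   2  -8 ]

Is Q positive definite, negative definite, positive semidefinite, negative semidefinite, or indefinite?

indefinite

Applying the same elementary operations to the rows and columns of A produces a congruent diagonal matrix with entries -7, -3/7, 4/3.
That gives 1 positive, 2 negative pivots.
Hence Q is indefinite.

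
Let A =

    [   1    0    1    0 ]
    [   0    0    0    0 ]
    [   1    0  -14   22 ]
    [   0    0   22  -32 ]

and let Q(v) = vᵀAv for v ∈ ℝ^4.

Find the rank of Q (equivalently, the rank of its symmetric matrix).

3

Symmetric row and column elimination reduces A to a congruent diagonal form with pivots 1, 0, -15, 4/15.
That gives 2 positive, 1 negative, 1 zero pivots.
The rank is the number of nonzero pivots: 3.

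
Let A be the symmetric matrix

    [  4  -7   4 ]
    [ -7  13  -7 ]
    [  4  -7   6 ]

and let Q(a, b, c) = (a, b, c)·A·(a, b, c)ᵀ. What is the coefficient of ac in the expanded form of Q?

8

The coefficient of ac is A[1,3] + A[3,1] = 2·4 = 8.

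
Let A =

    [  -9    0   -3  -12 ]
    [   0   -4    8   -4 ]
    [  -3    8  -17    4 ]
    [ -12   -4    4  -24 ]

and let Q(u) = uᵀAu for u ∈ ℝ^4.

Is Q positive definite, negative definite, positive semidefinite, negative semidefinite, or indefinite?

negative semidefinite

Applying the same elementary operations to the rows and columns of A produces a congruent diagonal matrix with entries -9, -4, 0, -4.
So there are 3 negative, 1 zero pivots.
Hence Q is negative semidefinite.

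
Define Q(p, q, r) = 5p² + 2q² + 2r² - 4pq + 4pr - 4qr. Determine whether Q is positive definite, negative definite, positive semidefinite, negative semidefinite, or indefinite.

positive semidefinite

The associated matrix is A = [[5, -2, 2], [-2, 2, -2], [2, -2, 2]].
Row-reducing A symmetrically gives the diagonal entries 5, 6/5, 0.
That gives 2 positive, 1 zero pivots.
Hence Q is positive semidefinite.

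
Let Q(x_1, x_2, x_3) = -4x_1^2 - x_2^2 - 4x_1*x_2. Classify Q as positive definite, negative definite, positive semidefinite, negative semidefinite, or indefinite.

negative semidefinite

The associated matrix is A = [[-4, -2, 0], [-2, -1, 0], [0, 0, 0]].
Applying the same elementary operations to the rows and columns of A produces a congruent diagonal matrix with entries -4, 0, 0.
Counting signs: 1 negative, 2 zero.
Hence Q is negative semidefinite.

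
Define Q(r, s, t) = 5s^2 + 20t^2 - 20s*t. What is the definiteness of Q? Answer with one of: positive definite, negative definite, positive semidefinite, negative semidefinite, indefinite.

The symmetric matrix is A = [[0, 0, 0], [0, 5, -10], [0, -10, 20]].
Row-reducing A symmetrically gives the diagonal entries 0, 5, 0.
Counting signs: 1 positive, 2 zero.
Hence Q is positive semidefinite.

positive semidefinite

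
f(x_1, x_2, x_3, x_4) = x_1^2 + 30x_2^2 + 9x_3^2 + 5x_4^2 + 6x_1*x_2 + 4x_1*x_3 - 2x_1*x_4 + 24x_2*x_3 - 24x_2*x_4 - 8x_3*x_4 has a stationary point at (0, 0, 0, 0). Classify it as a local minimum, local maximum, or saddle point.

The Hessian at the origin is H = [[2, 6, 4, -2], [6, 60, 24, -24], [4, 24, 18, -8], [-2, -24, -8, 10]].
Row-reducing H symmetrically gives the diagonal entries 2, 42, 46/7, 2/23.
Counting signs: 4 positive.
H is positive definite, so the origin is a strict local minimum.

local minimum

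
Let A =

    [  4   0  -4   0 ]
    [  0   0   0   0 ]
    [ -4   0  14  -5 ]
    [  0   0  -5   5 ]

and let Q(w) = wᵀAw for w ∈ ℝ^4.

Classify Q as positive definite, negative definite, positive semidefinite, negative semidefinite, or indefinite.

Applying the same elementary operations to the rows and columns of A produces a congruent diagonal matrix with entries 4, 0, 10, 5/2.
That gives 3 positive, 1 zero pivots.
Hence Q is positive semidefinite.

positive semidefinite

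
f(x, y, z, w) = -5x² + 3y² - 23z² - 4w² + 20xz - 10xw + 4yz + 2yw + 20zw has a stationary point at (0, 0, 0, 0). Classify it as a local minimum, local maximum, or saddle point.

The Hessian at the origin is H = [[-10, 0, 20, -10], [0, 6, 4, 2], [20, 4, -46, 20], [-10, 2, 20, -8]].
Congruent diagonalization of H (simultaneous row and column reduction) yields pivots -10, 6, -26/3, 20/13.
So there are 2 positive, 2 negative pivots.
H is indefinite, so the origin is a saddle point.

saddle point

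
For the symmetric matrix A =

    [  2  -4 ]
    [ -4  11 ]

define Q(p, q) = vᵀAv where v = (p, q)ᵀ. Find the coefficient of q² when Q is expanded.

11

The coefficient of q² is the diagonal entry A[2,2] = 11.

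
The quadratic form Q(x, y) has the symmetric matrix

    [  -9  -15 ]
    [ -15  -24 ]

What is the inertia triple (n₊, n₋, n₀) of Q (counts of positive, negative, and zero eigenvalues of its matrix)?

Symmetric row and column elimination reduces A to a congruent diagonal form with pivots -9, 1.
That gives 1 positive, 1 negative pivots.

(1, 1, 0)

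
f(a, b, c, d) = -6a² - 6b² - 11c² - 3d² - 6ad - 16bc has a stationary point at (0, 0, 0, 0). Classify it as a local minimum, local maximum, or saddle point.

local maximum

The Hessian at the origin is H = [[-12, 0, 0, -6], [0, -12, -16, 0], [0, -16, -22, 0], [-6, 0, 0, -6]].
Row-reducing H symmetrically gives the diagonal entries -12, -12, -2/3, -3.
So there are 4 negative pivots.
H is negative definite, so the origin is a strict local maximum.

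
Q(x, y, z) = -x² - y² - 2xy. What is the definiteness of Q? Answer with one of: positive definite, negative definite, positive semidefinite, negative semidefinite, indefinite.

negative semidefinite

The symmetric matrix is A = [[-1, -1, 0], [-1, -1, 0], [0, 0, 0]].
Row-reducing A symmetrically gives the diagonal entries -1, 0, 0.
So there are 1 negative, 2 zero pivots.
Hence Q is negative semidefinite.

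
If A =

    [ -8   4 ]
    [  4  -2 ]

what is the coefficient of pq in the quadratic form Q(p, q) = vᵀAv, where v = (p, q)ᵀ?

The coefficient of pq is A[1,2] + A[2,1] = 2·4 = 8.

8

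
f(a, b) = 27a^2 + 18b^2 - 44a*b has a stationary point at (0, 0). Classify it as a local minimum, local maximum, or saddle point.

local minimum

The Hessian at the origin is H = [[54, -44], [-44, 36]].
det H = 54·36 − (-44)² = 8 > 0 and H[1,1] = 54 > 0, so H is positive definite.
Therefore the origin is a local minimum.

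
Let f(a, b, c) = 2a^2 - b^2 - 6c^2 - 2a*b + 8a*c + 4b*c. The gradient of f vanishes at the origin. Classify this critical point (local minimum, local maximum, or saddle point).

saddle point

The Hessian at the origin is H = [[4, -2, 8], [-2, -2, 4], [8, 4, -12]].
An LDLᵀ factorisation of H has diagonal entries 4, -3, -20/3.
That gives 1 positive, 2 negative pivots.
H is indefinite, so the origin is a saddle point.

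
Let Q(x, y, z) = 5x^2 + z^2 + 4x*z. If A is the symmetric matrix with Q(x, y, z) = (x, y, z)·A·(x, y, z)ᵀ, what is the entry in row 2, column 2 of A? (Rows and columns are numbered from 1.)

0

The coefficient of y^2 in Q is 0, and that is exactly A[2,2].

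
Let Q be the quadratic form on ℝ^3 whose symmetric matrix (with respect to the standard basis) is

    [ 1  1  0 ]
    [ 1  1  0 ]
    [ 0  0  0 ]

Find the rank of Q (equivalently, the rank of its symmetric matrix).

Symmetric row and column elimination reduces A to a congruent diagonal form with pivots 1, 0, 0.
That gives 1 positive, 2 zero pivots.
The rank is the number of nonzero pivots: 1.

1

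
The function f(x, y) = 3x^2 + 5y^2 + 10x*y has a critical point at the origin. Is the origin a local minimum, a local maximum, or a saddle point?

The Hessian at the origin is H = [[6, 10], [10, 10]].
det H = 6·10 − (10)² = -40 < 0, so H is indefinite.
Therefore the origin is a saddle point.

saddle point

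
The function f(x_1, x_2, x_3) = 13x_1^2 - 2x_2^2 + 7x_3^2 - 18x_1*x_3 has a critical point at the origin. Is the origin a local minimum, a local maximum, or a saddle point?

saddle point

The Hessian at the origin is H = [[26, 0, -18], [0, -4, 0], [-18, 0, 14]].
Congruent diagonalization of H (simultaneous row and column reduction) yields pivots 26, -4, 20/13.
That gives 2 positive, 1 negative pivots.
H is indefinite, so the origin is a saddle point.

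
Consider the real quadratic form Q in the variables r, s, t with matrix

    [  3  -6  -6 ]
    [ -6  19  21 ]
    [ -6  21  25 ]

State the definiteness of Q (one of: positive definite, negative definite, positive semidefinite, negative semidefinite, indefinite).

Leading principal minors: Δ_1 = 3, Δ_2 = 21, Δ_3 = 30.
All leading principal minors are positive, so by Sylvester's criterion Q is positive definite.

positive definite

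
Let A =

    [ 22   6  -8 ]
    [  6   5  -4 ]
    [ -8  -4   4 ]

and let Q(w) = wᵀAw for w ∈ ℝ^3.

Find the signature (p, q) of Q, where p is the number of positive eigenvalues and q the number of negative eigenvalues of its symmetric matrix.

(3, 0)

Congruent diagonalization of A (simultaneous row and column reduction) yields pivots 22, 37/11, 4/37.
That gives 3 positive pivots.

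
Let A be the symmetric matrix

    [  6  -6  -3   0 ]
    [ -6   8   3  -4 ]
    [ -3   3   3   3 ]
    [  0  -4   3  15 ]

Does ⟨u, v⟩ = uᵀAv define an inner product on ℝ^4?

Leading principal minors: Δ_1 = 6, Δ_2 = 12, Δ_3 = 18, Δ_4 = 18.
All leading principal minors are positive, so by Sylvester's criterion Q is positive definite.
⟨·,·⟩ is an inner product exactly when A is positive definite.

yes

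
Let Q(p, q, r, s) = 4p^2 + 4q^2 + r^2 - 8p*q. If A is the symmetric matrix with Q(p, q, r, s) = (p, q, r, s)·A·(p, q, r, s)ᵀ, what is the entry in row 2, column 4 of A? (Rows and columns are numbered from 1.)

0

The coefficient of q·s in Q is 0. For a symmetric A this equals A[2,4] + A[4,2] = 2·A[2,4].
So A[2,4] = 0/2 = 0.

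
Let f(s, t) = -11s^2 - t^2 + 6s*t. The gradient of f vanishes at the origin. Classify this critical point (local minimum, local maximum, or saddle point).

The Hessian at the origin is H = [[-22, 6], [6, -2]].
det H = -22·-2 − (6)² = 8 > 0 and H[1,1] = -22 < 0, so H is negative definite.
Therefore the origin is a local maximum.

local maximum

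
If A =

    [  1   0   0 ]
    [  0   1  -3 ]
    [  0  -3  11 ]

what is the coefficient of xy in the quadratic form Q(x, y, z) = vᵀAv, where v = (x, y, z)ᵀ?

0

The coefficient of xy is A[1,2] + A[2,1] = 2·0 = 0.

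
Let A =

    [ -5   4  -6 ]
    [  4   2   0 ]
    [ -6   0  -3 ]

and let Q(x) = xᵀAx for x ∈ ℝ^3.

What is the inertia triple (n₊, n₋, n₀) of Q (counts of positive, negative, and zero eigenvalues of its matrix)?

Applying the same elementary operations to the rows and columns of A produces a congruent diagonal matrix with entries -5, 26/5, -3/13.
That gives 1 positive, 2 negative pivots.

(1, 2, 0)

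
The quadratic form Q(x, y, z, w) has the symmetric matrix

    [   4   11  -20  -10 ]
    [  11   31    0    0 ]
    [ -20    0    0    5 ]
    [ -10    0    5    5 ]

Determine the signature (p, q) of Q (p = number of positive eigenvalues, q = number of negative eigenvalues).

Symmetric row and column elimination reduces A to a congruent diagonal form with pivots 4, 3/4, -12400/3, 3/496.
That gives 3 positive, 1 negative pivots.

(3, 1)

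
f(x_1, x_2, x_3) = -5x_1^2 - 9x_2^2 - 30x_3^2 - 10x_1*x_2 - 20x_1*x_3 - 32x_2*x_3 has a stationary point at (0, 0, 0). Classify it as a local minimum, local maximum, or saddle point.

local maximum

The Hessian at the origin is H = [[-10, -10, -20], [-10, -18, -32], [-20, -32, -60]].
An LDLᵀ factorisation of H has diagonal entries -10, -8, -2.
So there are 3 negative pivots.
H is negative definite, so the origin is a strict local maximum.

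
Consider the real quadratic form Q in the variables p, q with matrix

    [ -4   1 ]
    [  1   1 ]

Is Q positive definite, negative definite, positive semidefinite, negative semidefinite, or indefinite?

indefinite

For the 2×2 matrix [[-4, 1], [1, 1]]: det = -4·1 − (1)² = -5, trace = -3.
det < 0 so the eigenvalues have opposite signs; the form is indefinite.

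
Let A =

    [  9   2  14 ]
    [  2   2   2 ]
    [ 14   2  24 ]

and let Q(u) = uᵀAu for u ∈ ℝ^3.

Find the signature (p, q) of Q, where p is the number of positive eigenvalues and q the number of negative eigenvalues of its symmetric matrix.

(3, 0)

Applying the same elementary operations to the rows and columns of A produces a congruent diagonal matrix with entries 9, 14/9, 10/7.
Counting signs: 3 positive.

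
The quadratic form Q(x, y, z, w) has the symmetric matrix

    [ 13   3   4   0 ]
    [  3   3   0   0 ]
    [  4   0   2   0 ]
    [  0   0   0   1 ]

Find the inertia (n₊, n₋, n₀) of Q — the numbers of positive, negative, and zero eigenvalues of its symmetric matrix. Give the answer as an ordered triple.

(4, 0, 0)

Congruent diagonalization of A (simultaneous row and column reduction) yields pivots 13, 30/13, 2/5, 1.
Counting signs: 4 positive.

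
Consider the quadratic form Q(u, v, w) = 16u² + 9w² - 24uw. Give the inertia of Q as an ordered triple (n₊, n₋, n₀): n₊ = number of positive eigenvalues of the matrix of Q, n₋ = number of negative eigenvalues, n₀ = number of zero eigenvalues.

(1, 0, 2)

Write A = [[16, 0, -12], [0, 0, 0], [-12, 0, 9]].
Applying the same elementary operations to the rows and columns of A produces a congruent diagonal matrix with entries 16, 0, 0.
Counting signs: 1 positive, 2 zero.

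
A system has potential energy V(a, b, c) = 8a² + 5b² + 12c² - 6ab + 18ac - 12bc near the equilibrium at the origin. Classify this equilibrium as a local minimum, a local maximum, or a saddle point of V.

local minimum

The Hessian at the origin is H = [[16, -6, 18], [-6, 10, -12], [18, -12, 24]].
Applying the same elementary operations to the rows and columns of H produces a congruent diagonal matrix with entries 16, 31/4, 6/31.
Counting signs: 3 positive.
H is positive definite, so the origin is a strict local minimum.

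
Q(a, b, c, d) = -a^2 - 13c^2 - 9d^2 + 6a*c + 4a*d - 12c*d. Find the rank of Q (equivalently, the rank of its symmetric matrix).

The associated matrix is A = [[-1, 0, 3, 2], [0, 0, 0, 0], [3, 0, -13, -6], [2, 0, -6, -9]].
Row-reducing A symmetrically gives the diagonal entries -1, 0, -4, -5.
That gives 3 negative, 1 zero pivots.
The rank is the number of nonzero pivots: 3.

3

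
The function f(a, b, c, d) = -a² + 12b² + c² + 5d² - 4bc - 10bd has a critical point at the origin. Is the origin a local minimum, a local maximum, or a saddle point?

saddle point

The Hessian at the origin is H = [[-2, 0, 0, 0], [0, 24, -4, -10], [0, -4, 2, 0], [0, -10, 0, 10]].
Symmetric row and column elimination reduces H to a congruent diagonal form with pivots -2, 24, 4/3, 15/4.
That gives 3 positive, 1 negative pivots.
H is indefinite, so the origin is a saddle point.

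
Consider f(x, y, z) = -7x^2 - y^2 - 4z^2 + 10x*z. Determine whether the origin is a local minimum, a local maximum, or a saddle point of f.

local maximum

The Hessian at the origin is H = [[-14, 0, 10], [0, -2, 0], [10, 0, -8]].
Symmetric row and column elimination reduces H to a congruent diagonal form with pivots -14, -2, -6/7.
That gives 3 negative pivots.
H is negative definite, so the origin is a strict local maximum.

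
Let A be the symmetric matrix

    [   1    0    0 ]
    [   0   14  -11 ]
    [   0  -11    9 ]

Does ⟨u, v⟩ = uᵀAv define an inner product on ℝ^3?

Leading principal minors: Δ_1 = 1, Δ_2 = 14, Δ_3 = 5.
All leading principal minors are positive, so by Sylvester's criterion Q is positive definite.
⟨·,·⟩ is an inner product exactly when A is positive definite.

yes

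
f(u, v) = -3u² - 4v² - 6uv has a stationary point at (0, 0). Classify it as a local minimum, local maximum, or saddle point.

The Hessian at the origin is H = [[-6, -6], [-6, -8]].
det H = -6·-8 − (-6)² = 12 > 0 and H[1,1] = -6 < 0, so H is negative definite.
Therefore the origin is a local maximum.

local maximum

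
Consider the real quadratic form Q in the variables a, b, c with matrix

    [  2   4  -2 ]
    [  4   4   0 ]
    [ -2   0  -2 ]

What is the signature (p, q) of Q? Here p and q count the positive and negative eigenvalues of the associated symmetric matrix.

(1, 1)

Congruent diagonalization of A (simultaneous row and column reduction) yields pivots 2, -4, 0.
Counting signs: 1 positive, 1 negative, 1 zero.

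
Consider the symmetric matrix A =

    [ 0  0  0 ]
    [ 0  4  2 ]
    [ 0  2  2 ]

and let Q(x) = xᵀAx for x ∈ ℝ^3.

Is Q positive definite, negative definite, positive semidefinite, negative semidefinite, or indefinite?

positive semidefinite

Congruent diagonalization of A (simultaneous row and column reduction) yields pivots 0, 4, 1.
Counting signs: 2 positive, 1 zero.
Hence Q is positive semidefinite.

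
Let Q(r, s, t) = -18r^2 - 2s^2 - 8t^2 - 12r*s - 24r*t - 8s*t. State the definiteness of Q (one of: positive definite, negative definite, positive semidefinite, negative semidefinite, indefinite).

negative semidefinite

Write A = [[-18, -6, -12], [-6, -2, -4], [-12, -4, -8]].
Applying the same elementary operations to the rows and columns of A produces a congruent diagonal matrix with entries -18, 0, 0.
So there are 1 negative, 2 zero pivots.
Hence Q is negative semidefinite.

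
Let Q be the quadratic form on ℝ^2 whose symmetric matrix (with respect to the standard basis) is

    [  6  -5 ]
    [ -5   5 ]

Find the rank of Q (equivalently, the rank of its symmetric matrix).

Congruent diagonalization of A (simultaneous row and column reduction) yields pivots 6, 5/6.
That gives 2 positive pivots.
The rank is the number of nonzero pivots: 2.

2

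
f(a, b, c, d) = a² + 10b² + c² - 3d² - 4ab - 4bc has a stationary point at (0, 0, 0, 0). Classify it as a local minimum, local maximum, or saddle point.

The Hessian at the origin is H = [[2, -4, 0, 0], [-4, 20, -4, 0], [0, -4, 2, 0], [0, 0, 0, -6]].
An LDLᵀ factorisation of H has diagonal entries 2, 12, 2/3, -6.
Counting signs: 3 positive, 1 negative.
H is indefinite, so the origin is a saddle point.

saddle point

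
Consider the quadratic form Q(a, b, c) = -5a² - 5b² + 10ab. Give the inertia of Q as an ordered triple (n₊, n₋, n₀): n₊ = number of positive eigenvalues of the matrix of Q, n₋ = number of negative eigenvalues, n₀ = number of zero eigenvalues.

(0, 1, 2)

The symmetric matrix is A = [[-5, 5, 0], [5, -5, 0], [0, 0, 0]].
Congruent diagonalization of A (simultaneous row and column reduction) yields pivots -5, 0, 0.
That gives 1 negative, 2 zero pivots.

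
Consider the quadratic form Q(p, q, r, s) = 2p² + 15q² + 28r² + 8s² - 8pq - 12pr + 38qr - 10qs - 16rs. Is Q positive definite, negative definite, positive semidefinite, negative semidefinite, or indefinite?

The symmetric matrix of Q is A = [[2, -4, -6, 0], [-4, 15, 19, -5], [-6, 19, 28, -8], [0, -5, -8, 8]].
Leading principal minors: Δ_1 = 2, Δ_2 = 14, Δ_3 = 42, Δ_4 = 60.
All leading principal minors are positive, so by Sylvester's criterion Q is positive definite.

positive definite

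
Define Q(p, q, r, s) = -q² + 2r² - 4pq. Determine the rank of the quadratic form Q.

3

The symmetric matrix is A = [[0, -2, 0, 0], [-2, -1, 0, 0], [0, 0, 2, 0], [0, 0, 0, 0]].
Row reduction of A gives 3 nonzero rows, so rank A = 3.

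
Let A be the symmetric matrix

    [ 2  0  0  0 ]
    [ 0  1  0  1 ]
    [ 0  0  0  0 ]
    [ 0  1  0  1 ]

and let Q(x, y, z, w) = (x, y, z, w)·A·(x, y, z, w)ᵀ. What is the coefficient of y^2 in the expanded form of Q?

1

The coefficient of y^2 is the diagonal entry A[2,2] = 1.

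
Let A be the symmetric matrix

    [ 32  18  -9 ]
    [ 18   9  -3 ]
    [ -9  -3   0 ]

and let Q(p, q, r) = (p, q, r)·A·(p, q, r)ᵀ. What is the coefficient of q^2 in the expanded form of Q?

The coefficient of q^2 is the diagonal entry A[2,2] = 9.

9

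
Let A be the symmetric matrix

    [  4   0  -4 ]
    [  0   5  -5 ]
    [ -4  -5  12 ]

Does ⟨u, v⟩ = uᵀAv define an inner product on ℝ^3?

yes

Leading principal minors: Δ_1 = 4, Δ_2 = 20, Δ_3 = 60.
All leading principal minors are positive, so by Sylvester's criterion Q is positive definite.
⟨·,·⟩ is an inner product exactly when A is positive definite.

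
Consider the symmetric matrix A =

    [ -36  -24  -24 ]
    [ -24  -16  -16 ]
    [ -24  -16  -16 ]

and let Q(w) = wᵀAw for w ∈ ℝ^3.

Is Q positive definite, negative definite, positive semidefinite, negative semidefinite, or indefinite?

negative semidefinite

Row-reducing A symmetrically gives the diagonal entries -36, 0, 0.
That gives 1 negative, 2 zero pivots.
Hence Q is negative semidefinite.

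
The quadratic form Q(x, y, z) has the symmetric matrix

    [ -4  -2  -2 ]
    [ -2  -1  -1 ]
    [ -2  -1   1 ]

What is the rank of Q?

2

Row-reducing A symmetrically gives the diagonal entries -4, 0, 2.
That gives 1 positive, 1 negative, 1 zero pivots.
The rank is the number of nonzero pivots: 2.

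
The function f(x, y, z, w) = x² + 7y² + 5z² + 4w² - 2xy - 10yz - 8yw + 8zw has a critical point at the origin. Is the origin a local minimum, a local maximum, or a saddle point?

local minimum

The Hessian at the origin is H = [[2, -2, 0, 0], [-2, 14, -10, -8], [0, -10, 10, 8], [0, -8, 8, 8]].
Applying the same elementary operations to the rows and columns of H produces a congruent diagonal matrix with entries 2, 12, 5/3, 8/5.
Counting signs: 4 positive.
H is positive definite, so the origin is a strict local minimum.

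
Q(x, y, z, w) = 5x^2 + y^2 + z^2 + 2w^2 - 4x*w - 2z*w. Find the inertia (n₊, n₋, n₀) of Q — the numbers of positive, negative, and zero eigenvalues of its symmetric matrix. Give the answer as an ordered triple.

(4, 0, 0)

The associated matrix is A = [[5, 0, 0, -2], [0, 1, 0, 0], [0, 0, 1, -1], [-2, 0, -1, 2]].
Applying the same elementary operations to the rows and columns of A produces a congruent diagonal matrix with entries 5, 1, 1, 1/5.
So there are 4 positive pivots.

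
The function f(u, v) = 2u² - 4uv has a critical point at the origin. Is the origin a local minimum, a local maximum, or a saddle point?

The Hessian at the origin is H = [[4, -4], [-4, 0]].
det H = 4·0 − (-4)² = -16 < 0, so H is indefinite.
Therefore the origin is a saddle point.

saddle point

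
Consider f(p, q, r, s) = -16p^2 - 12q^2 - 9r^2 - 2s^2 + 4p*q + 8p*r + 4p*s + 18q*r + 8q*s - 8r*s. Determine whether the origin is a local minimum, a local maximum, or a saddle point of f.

local maximum

The Hessian at the origin is H = [[-32, 4, 8, 4], [4, -24, 18, 8], [8, 18, -18, -8], [4, 8, -8, -4]].
An LDLᵀ factorisation of H has diagonal entries -32, -47/2, -30/47, -2/5.
Counting signs: 4 negative.
H is negative definite, so the origin is a strict local maximum.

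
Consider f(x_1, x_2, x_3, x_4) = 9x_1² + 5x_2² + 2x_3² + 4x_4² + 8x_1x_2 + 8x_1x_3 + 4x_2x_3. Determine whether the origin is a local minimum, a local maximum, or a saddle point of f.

local minimum

The Hessian at the origin is H = [[18, 8, 8, 0], [8, 10, 4, 0], [8, 4, 4, 0], [0, 0, 0, 8]].
Applying the same elementary operations to the rows and columns of H produces a congruent diagonal matrix with entries 18, 58/9, 12/29, 8.
That gives 4 positive pivots.
H is positive definite, so the origin is a strict local minimum.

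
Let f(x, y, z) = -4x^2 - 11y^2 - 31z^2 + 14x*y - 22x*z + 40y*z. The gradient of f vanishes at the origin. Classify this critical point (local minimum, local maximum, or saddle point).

The Hessian at the origin is H = [[-8, 14, -22], [14, -22, 40], [-22, 40, -62]].
Applying the same elementary operations to the rows and columns of H produces a congruent diagonal matrix with entries -8, 5/2, -12/5.
So there are 1 positive, 2 negative pivots.
H is indefinite, so the origin is a saddle point.

saddle point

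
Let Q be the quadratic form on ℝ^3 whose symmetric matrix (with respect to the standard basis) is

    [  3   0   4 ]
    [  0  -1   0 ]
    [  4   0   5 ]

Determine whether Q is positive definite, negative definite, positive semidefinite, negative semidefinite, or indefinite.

indefinite

Row-reducing A symmetrically gives the diagonal entries 3, -1, -1/3.
So there are 1 positive, 2 negative pivots.
Hence Q is indefinite.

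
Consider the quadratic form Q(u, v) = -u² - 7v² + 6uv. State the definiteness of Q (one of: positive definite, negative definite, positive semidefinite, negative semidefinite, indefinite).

indefinite

The symmetric matrix is A = [[-1, 3], [3, -7]].
Symmetric row and column elimination reduces A to a congruent diagonal form with pivots -1, 2.
Counting signs: 1 positive, 1 negative.
Hence Q is indefinite.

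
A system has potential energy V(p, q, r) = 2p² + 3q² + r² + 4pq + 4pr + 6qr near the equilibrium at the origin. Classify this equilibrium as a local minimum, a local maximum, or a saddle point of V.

The Hessian at the origin is H = [[4, 4, 4], [4, 6, 6], [4, 6, 2]].
An LDLᵀ factorisation of H has diagonal entries 4, 2, -4.
Counting signs: 2 positive, 1 negative.
H is indefinite, so the origin is a saddle point.

saddle point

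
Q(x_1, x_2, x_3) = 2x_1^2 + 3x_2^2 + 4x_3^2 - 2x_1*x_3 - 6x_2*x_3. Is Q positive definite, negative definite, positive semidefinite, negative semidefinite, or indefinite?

positive definite

The associated matrix is A = [[2, 0, -1], [0, 3, -3], [-1, -3, 4]].
Symmetric row and column elimination reduces A to a congruent diagonal form with pivots 2, 3, 1/2.
So there are 3 positive pivots.
Hence Q is positive definite.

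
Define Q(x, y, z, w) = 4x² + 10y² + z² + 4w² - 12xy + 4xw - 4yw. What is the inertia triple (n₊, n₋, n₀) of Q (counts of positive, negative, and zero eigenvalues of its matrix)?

The symmetric matrix is A = [[4, -6, 0, 2], [-6, 10, 0, -2], [0, 0, 1, 0], [2, -2, 0, 4]].
Applying the same elementary operations to the rows and columns of A produces a congruent diagonal matrix with entries 4, 1, 1, 2.
That gives 4 positive pivots.

(4, 0, 0)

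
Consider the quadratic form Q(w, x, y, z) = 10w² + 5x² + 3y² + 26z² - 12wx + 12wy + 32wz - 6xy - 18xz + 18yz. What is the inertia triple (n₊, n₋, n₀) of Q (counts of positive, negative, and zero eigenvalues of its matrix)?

(3, 1, 0)

The associated matrix is A = [[10, -6, 6, 16], [-6, 5, -3, -9], [6, -3, 3, 9], [16, -9, 9, 26]].
Applying the same elementary operations to the rows and columns of A produces a congruent diagonal matrix with entries 10, 7/5, -6/7, 1.
Counting signs: 3 positive, 1 negative.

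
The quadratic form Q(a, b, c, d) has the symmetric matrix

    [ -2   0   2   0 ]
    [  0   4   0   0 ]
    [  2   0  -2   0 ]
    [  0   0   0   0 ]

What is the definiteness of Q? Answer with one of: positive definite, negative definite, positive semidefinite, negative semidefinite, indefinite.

Congruent diagonalization of A (simultaneous row and column reduction) yields pivots -2, 4, 0, 0.
So there are 1 positive, 1 negative, 2 zero pivots.
Hence Q is indefinite.

indefinite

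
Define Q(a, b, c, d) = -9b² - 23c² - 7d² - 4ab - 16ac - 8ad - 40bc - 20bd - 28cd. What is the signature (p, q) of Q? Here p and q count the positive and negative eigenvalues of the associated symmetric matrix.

(2, 2)

The symmetric matrix is A = [[0, -2, -8, -4], [-2, -9, -20, -10], [-8, -20, -23, -14], [-4, -10, -14, -7]].
By Sylvester's law of inertia any congruent diagonalization of A has 2 positive, 2 negative and 0 zero entries.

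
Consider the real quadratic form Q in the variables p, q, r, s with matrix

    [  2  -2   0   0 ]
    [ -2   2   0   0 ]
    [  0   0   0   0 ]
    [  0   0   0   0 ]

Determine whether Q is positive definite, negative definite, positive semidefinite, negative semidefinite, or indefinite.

Symmetric row and column elimination reduces A to a congruent diagonal form with pivots 2, 0, 0, 0.
Counting signs: 1 positive, 3 zero.
Hence Q is positive semidefinite.

positive semidefinite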